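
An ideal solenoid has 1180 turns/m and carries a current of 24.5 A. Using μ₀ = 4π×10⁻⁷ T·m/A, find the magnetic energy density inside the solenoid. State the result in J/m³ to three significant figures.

u ≈ 525 J/m³

B = μ₀nI = (4π×10⁻⁷)(1.180×10^3)(24.5) = 3.633×10^-2 T.
u = B²/(2μ₀) = (3.633×10^-2)²/(2×4π×10⁻⁷) = 525.1 J/m³.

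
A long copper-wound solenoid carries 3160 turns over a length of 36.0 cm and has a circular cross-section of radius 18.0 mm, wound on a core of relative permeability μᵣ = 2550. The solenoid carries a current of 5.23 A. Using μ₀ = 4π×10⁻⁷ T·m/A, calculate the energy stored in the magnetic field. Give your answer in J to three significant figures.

U ≈ 1240 J

A = πr² = π(1.800×10^-2 m)² = 1.018×10^-3 m².
L = μ₀μᵣN²A/ℓ = (4π×10⁻⁷)(2550)(3160)²(1.018×10^-3)/(0.36) = 90.47 H.
U = ½LI² = ½(90.47)(5.23)² = 1.237×10^3 J.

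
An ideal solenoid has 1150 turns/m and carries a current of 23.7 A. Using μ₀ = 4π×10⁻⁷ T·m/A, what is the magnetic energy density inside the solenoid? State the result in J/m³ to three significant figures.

u ≈ 467 J/m³

B = μ₀nI = (4π×10⁻⁷)(1.150×10^3)(23.7) = 3.42496×10^-2 T.
u = B²/(2μ₀) = (3.42496×10^-2)²/(2×4π×10⁻⁷) = 466.7 J/m³.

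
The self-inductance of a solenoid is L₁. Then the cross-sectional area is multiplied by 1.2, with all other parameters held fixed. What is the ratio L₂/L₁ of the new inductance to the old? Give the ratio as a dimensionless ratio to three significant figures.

L₂/L₁ = 1.20

For a solenoid, L ∝ μᵣN²A/ℓ.
L₂/L₁ = (1.2) = 1.20.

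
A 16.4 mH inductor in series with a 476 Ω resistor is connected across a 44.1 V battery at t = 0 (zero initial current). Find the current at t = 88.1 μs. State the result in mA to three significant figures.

I ≈ 85.5 mA

τ = L/R = 1.640×10^-2/476 = 3.445×10^-5 s; final current I_∞ = ε/R = 44.1/476 = 9.2647×10^-2 A.
I(t) = I_∞(1 − e^(−t/τ)) with t/τ = 2.557.
I = (9.2647×10^-2)(1 − e^(−2.557)) = 8.546×10^-2 A.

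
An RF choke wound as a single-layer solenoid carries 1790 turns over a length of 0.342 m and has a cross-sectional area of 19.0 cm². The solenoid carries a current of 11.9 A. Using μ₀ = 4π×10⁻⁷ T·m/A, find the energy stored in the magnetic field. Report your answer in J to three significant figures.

U ≈ 1.58 J

A = 19.0 cm² = 1.900×10^-3 m².
L = μ₀N²A/ℓ = (4π×10⁻⁷)(1790)²(1.900×10^-3)/(0.342) = 2.237×10^-2 H.
U = ½LI² = ½(2.237×10^-2)(11.9)² = 1.584 J.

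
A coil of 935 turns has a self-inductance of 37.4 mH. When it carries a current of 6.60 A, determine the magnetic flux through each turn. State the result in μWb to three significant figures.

From L = NΦ_B/I, the flux per turn is Φ_B = LI/N.
Φ_B = (3.740×10^-2 H)(6.60 A)/935 = 2.640×10^-4 Wb.

Φ_B ≈ 264 μWb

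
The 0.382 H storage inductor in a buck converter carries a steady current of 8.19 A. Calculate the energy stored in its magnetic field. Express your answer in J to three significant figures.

Stored magnetic energy: U = ½LI².
U = ½(0.382 H)(8.19 A)² = 12.81 J.

U ≈ 12.8 J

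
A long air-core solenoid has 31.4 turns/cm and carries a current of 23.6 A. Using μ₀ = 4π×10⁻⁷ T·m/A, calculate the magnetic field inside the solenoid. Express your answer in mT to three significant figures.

B ≈ 93.1 mT

Inside a long solenoid, B = μ₀nI.
B = (4π×10⁻⁷)(3.140×10^3 m⁻¹)(23.6 A) = 9.312×10^-2 T.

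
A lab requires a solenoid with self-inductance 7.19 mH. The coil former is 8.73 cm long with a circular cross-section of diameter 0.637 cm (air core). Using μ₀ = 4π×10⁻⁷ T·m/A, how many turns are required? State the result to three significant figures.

A = π(d/2)² = π(3.185×10^-3 m)² = 3.187×10^-5 m².
From L = μ₀N²A/ℓ, N = √(Lℓ / (μ₀A)).
N = √[(7.190×10^-3)(8.730×10^-2) / ((4π×10⁻⁷)×3.187×10^-5)] = √(1.567×10^7) ≈ 3959.0.

N ≈ 3960 turns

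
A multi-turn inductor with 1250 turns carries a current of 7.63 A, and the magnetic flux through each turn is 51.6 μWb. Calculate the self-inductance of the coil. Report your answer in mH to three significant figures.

L ≈ 8.45 mH

Self-inductance is defined by L = NΦ_B/I (flux linkage over current).
L = (1250)(5.160×10^-5 Wb)/(7.63 A) = 8.453×10^-3 H.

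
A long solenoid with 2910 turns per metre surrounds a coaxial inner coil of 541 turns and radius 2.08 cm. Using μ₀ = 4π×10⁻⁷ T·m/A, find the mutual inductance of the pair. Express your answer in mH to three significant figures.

The outer solenoid produces a uniform field B₁ = μ₀n₁I₁ across the inner coil,
so the flux linkage is N₂Φ = N₂B₁A₂ = μ₀n₁N₂A₂·I₁, giving M = μ₀n₁N₂A₂.
A₂ = πr² = π(2.080×10^-2 m)² = 1.359×10^-3 m².
M = (4π×10⁻⁷)(2910)(541)(1.359×10^-3) = 2.689×10^-3 H.

M ≈ 2.69 mH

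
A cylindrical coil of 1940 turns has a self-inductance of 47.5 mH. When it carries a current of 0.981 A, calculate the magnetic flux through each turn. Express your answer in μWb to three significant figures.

Φ_B ≈ 24.0 μWb

From L = NΦ_B/I, the flux per turn is Φ_B = LI/N.
Φ_B = (4.750×10^-2 H)(0.981 A)/1940 = 2.402×10^-5 Wb.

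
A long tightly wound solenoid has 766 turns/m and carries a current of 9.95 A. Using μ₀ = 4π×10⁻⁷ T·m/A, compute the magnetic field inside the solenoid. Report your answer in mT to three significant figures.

B ≈ 9.58 mT

Inside a long solenoid, B = μ₀nI.
B = (4π×10⁻⁷)(766 m⁻¹)(9.95 A) = 9.578×10^-3 T.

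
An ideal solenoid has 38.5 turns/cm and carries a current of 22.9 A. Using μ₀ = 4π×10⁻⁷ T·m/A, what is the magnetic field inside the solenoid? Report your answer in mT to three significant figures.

Inside a long solenoid, B = μ₀nI.
B = (4π×10⁻⁷)(3.850×10^3 m⁻¹)(22.9 A) = 0.1108 T.

B ≈ 111 mT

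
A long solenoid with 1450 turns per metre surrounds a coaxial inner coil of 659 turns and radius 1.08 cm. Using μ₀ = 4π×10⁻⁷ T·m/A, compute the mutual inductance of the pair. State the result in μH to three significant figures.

M ≈ 440 μH

The outer solenoid produces a uniform field B₁ = μ₀n₁I₁ across the inner coil,
so the flux linkage is N₂Φ = N₂B₁A₂ = μ₀n₁N₂A₂·I₁, giving M = μ₀n₁N₂A₂.
A₂ = πr² = π(1.080×10^-2 m)² = 3.664×10^-4 m².
M = (4π×10⁻⁷)(1450)(659)(3.664×10^-4) = 4.400×10^-4 H.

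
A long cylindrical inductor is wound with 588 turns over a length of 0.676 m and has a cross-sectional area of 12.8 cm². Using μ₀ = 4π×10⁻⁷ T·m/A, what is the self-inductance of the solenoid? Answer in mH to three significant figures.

A = 12.8 cm² = 1.280×10^-3 m².
For a long solenoid, L = μ₀N²A/ℓ.
L = (4π×10⁻⁷)(588)²(1.280×10^-3)/(0.676 m) = 8.227×10^-4 H.

L ≈ 0.823 mH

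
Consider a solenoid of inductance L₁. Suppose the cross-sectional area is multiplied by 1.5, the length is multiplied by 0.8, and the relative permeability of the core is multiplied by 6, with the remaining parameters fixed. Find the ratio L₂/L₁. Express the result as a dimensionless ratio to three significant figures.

For a solenoid, L ∝ μᵣN²A/ℓ.
L₂/L₁ = (1.5) × (0.8)^-1 × (6) = 11.3.

L₂/L₁ = 11.3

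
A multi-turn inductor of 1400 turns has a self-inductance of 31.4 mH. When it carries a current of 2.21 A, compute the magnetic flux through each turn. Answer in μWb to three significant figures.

From L = NΦ_B/I, the flux per turn is Φ_B = LI/N.
Φ_B = (3.140×10^-2 H)(2.21 A)/1400 = 4.957×10^-5 Wb.

Φ_B ≈ 49.6 μWb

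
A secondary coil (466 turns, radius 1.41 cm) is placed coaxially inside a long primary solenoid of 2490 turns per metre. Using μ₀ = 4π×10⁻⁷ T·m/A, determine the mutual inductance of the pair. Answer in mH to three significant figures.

M ≈ 0.911 mH

The outer solenoid produces a uniform field B₁ = μ₀n₁I₁ across the inner coil,
so the flux linkage is N₂Φ = N₂B₁A₂ = μ₀n₁N₂A₂·I₁, giving M = μ₀n₁N₂A₂.
A₂ = πr² = π(1.410×10^-2 m)² = 6.246×10^-4 m².
M = (4π×10⁻⁷)(2490)(466)(6.246×10^-4) = 9.107×10^-4 H.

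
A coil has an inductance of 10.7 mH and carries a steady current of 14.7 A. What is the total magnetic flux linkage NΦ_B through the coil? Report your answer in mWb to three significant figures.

NΦ_B ≈ 157 mWb

From L = NΦ_B/I, the flux linkage is NΦ_B = LI.
NΦ_B = (1.070×10^-2 H)(14.7 A) = 0.1573 Wb.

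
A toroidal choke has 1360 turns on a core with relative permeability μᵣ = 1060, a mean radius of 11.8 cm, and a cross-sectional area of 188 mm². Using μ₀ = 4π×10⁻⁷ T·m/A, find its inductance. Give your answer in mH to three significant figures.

L ≈ 625 mH

For a thin toroid, L = μ₀μᵣN²A/(2πR).
L = (4π×10⁻⁷)(1060)(1360)²(1.880×10^-4) / (2π×0.118 m) = 0.6247 H.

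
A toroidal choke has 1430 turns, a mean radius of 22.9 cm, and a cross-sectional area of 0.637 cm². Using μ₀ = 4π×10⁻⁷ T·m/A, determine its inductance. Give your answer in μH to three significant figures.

L ≈ 114 μH

For a thin toroid, L = μ₀N²A/(2πR).
L = (4π×10⁻⁷)(1430)²(6.370×10^-5) / (2π×0.229 m) = 1.138×10^-4 H.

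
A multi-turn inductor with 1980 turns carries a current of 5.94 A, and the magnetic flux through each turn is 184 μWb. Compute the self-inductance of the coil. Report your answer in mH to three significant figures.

L ≈ 61.3 mH

Self-inductance is defined by L = NΦ_B/I (flux linkage over current).
L = (1980)(1.840×10^-4 Wb)/(5.94 A) = 6.133×10^-2 H.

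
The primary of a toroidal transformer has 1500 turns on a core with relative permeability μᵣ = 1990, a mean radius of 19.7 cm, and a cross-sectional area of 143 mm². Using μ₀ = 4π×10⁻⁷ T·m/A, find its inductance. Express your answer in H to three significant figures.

L ≈ 0.650 H

For a thin toroid, L = μ₀μᵣN²A/(2πR).
L = (4π×10⁻⁷)(1990)(1500)²(1.430×10^-4) / (2π×0.197 m) = 0.65 H.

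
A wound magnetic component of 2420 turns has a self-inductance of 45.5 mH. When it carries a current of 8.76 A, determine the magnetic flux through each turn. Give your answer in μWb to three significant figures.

Φ_B ≈ 165 μWb

From L = NΦ_B/I, the flux per turn is Φ_B = LI/N.
Φ_B = (4.550×10^-2 H)(8.76 A)/2420 = 1.647×10^-4 Wb.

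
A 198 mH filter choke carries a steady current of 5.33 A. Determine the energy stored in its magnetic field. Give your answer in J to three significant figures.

U ≈ 2.81 J

Stored magnetic energy: U = ½LI².
U = ½(0.198 H)(5.33 A)² = 2.812 J.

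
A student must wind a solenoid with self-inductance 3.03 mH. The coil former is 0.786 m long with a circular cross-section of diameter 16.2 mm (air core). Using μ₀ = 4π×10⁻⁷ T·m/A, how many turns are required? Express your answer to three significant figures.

A = π(d/2)² = π(8.100×10^-3 m)² = 2.061×10^-4 m².
From L = μ₀N²A/ℓ, N = √(Lℓ / (μ₀A)).
N = √[(3.030×10^-3)(0.786) / ((4π×10⁻⁷)×2.061×10^-4)] = √(9.1947×10^6) ≈ 3032.3.

N ≈ 3030 turns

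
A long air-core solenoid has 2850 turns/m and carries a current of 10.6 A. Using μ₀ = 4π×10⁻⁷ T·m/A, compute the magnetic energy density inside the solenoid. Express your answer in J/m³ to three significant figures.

u ≈ 573 J/m³

B = μ₀nI = (4π×10⁻⁷)(2.850×10^3)(10.6) = 3.796×10^-2 T.
u = B²/(2μ₀) = (3.796×10^-2)²/(2×4π×10⁻⁷) = 573.4 J/m³.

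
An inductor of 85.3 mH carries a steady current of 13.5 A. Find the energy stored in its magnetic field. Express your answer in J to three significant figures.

Stored magnetic energy: U = ½LI².
U = ½(8.530×10^-2 H)(13.5 A)² = 7.773 J.

U ≈ 7.77 J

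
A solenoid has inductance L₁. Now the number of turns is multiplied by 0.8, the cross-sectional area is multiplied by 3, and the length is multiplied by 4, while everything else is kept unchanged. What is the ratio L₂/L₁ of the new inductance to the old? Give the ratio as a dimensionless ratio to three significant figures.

For a solenoid, L ∝ μᵣN²A/ℓ.
L₂/L₁ = (0.8)^2 × (3) × (4)^-1 = 0.480.

L₂/L₁ = 0.480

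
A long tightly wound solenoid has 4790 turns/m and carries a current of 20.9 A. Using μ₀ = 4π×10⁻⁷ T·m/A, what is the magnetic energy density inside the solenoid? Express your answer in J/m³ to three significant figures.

B = μ₀nI = (4π×10⁻⁷)(4.790×10^3)(20.9) = 0.1258 T.
u = B²/(2μ₀) = (0.1258)²/(2×4π×10⁻⁷) = 6.297×10^3 J/m³.

u ≈ 6300 J/m³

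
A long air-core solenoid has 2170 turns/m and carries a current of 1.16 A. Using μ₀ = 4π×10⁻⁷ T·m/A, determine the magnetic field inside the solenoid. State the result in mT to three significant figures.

B ≈ 3.16 mT

Inside a long solenoid, B = μ₀nI.
B = (4π×10⁻⁷)(2.170×10^3 m⁻¹)(1.16 A) = 3.163×10^-3 T.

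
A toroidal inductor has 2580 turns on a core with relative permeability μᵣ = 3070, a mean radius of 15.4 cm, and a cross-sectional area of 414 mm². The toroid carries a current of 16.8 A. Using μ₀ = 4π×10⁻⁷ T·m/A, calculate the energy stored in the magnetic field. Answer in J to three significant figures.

U ≈ 1550 J

L = μ₀μᵣN²A/(2πR) = (4π×10⁻⁷)(3070)(2580)²(4.140×10^-4)/(2π×0.154) = 10.99 H.
U = ½LI² = ½(10.99)(16.8)² = 1.551×10^3 J.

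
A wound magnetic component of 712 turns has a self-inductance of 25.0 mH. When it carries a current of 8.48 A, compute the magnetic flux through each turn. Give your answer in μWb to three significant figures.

Φ_B ≈ 298 μWb

From L = NΦ_B/I, the flux per turn is Φ_B = LI/N.
Φ_B = (2.500×10^-2 H)(8.48 A)/712 = 2.978×10^-4 Wb.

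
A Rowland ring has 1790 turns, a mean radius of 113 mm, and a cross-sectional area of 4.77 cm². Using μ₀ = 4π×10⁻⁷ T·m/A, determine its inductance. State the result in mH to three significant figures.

L ≈ 2.71 mH

For a thin toroid, L = μ₀N²A/(2πR).
L = (4π×10⁻⁷)(1790)²(4.770×10^-4) / (2π×0.113 m) = 2.705×10^-3 H.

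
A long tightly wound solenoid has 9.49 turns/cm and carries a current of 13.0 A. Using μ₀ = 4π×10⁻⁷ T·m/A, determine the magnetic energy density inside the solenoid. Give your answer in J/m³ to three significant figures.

B = μ₀nI = (4π×10⁻⁷)(949)(13.0) = 1.550×10^-2 T.
u = B²/(2μ₀) = (1.550×10^-2)²/(2×4π×10⁻⁷) = 95.63 J/m³.

u ≈ 95.6 J/m³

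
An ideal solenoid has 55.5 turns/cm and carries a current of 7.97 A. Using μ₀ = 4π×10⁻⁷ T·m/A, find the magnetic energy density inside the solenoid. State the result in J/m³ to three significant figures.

B = μ₀nI = (4π×10⁻⁷)(5.550×10^3)(7.97) = 5.559×10^-2 T.
u = B²/(2μ₀) = (5.559×10^-2)²/(2×4π×10⁻⁷) = 1.229×10^3 J/m³.

u ≈ 1230 J/m³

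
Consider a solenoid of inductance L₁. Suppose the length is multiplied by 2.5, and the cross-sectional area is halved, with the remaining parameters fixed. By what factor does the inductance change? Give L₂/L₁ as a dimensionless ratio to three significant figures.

L₂/L₁ = 0.200

For a solenoid, L ∝ μᵣN²A/ℓ.
L₂/L₁ = (2.5)^-1 × (0.5) = 0.200.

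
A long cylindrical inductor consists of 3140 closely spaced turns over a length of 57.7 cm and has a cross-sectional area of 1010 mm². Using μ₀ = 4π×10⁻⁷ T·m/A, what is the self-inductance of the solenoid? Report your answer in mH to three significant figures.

L ≈ 21.7 mH

A = 1010 mm² = 1.010×10^-3 m².
For a long solenoid, L = μ₀N²A/ℓ.
L = (4π×10⁻⁷)(3140)²(1.010×10^-3)/(0.577 m) = 2.169×10^-2 H.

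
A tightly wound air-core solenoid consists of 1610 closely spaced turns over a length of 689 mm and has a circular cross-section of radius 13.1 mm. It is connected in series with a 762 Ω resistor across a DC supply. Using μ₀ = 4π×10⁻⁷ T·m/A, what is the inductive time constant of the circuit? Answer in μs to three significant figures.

A = πr² = π(1.310×10^-2 m)² = 5.391×10^-4 m².
L = μ₀N²A/ℓ = (4π×10⁻⁷)(1610)²(5.391×10^-4)/(0.689) = 2.549×10^-3 H.
τ = L/R = (2.549×10^-3)/(762) = 3.3449×10^-6 s.

τ ≈ 3.34 μs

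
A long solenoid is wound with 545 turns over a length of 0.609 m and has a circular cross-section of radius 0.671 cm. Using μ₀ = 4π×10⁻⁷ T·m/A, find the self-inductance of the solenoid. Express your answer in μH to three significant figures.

L ≈ 86.7 μH

A = πr² = π(6.710×10^-3 m)² = 1.414×10^-4 m².
For a long solenoid, L = μ₀N²A/ℓ.
L = (4π×10⁻⁷)(545)²(1.414×10^-4)/(0.609 m) = 8.669×10^-5 H.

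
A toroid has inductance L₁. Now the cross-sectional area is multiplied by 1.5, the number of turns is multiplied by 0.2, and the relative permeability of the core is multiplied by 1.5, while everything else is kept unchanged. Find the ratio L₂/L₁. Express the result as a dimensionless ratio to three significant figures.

For a toroid, L ∝ μᵣN²A/R.
L₂/L₁ = (1.5) × (0.2)^2 × (1.5) = 0.0900.

L₂/L₁ = 0.0900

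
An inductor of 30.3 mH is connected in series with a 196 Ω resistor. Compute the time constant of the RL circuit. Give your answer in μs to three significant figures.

τ = L/R = (3.030×10^-2 H)/(196 Ω) = 1.546×10^-4 s.

τ ≈ 155 μs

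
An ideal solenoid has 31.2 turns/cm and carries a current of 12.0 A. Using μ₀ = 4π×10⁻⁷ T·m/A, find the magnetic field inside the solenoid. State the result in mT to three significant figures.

B ≈ 47.0 mT

Inside a long solenoid, B = μ₀nI.
B = (4π×10⁻⁷)(3.120×10^3 m⁻¹)(12.0 A) = 4.7048×10^-2 T.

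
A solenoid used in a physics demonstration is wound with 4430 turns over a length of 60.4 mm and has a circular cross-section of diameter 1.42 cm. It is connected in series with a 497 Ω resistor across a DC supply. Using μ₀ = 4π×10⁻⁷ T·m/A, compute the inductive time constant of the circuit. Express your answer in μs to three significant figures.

τ ≈ 130 μs

A = π(d/2)² = π(7.100×10^-3 m)² = 1.584×10^-4 m².
L = μ₀N²A/ℓ = (4π×10⁻⁷)(4430)²(1.584×10^-4)/(6.040×10^-2) = 6.466×10^-2 H.
τ = L/R = (6.466×10^-2)/(497) = 1.301×10^-4 s.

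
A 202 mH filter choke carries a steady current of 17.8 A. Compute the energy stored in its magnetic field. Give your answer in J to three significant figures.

U ≈ 32.0 J

Stored magnetic energy: U = ½LI².
U = ½(0.202 H)(17.8 A)² = 32 J.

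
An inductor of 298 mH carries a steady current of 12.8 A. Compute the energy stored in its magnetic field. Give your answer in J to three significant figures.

U ≈ 24.4 J

Stored magnetic energy: U = ½LI².
U = ½(0.298 H)(12.8 A)² = 24.41 J.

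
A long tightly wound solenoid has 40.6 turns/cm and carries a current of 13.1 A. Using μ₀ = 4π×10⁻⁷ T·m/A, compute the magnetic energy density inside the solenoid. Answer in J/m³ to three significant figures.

B = μ₀nI = (4π×10⁻⁷)(4.060×10^3)(13.1) = 6.684×10^-2 T.
u = B²/(2μ₀) = (6.684×10^-2)²/(2×4π×10⁻⁷) = 1.777×10^3 J/m³.

u ≈ 1780 J/m³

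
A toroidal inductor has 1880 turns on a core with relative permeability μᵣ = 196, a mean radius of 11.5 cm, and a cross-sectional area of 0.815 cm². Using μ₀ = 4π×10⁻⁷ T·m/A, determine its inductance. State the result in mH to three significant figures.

For a thin toroid, L = μ₀μᵣN²A/(2πR).
L = (4π×10⁻⁷)(196)(1880)²(8.150×10^-5) / (2π×0.115 m) = 9.819×10^-2 H.

L ≈ 98.2 mH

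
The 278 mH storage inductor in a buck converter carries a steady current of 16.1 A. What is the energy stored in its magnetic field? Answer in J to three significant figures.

U ≈ 36.0 J

Stored magnetic energy: U = ½LI².
U = ½(0.278 H)(16.1 A)² = 36.03 J.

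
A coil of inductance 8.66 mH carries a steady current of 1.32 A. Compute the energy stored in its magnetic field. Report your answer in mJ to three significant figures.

U ≈ 7.54 mJ

Stored magnetic energy: U = ½LI².
U = ½(8.660×10^-3 H)(1.32 A)² = 7.5446×10^-3 J.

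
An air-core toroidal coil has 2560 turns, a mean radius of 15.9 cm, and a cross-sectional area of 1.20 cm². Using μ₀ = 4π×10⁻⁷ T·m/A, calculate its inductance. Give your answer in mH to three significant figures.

L ≈ 0.989 mH

For a thin toroid, L = μ₀N²A/(2πR).
L = (4π×10⁻⁷)(2560)²(1.200×10^-4) / (2π×0.159 m) = 9.892×10^-4 H.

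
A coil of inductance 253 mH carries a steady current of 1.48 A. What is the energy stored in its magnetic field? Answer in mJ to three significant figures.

U ≈ 277 mJ

Stored magnetic energy: U = ½LI².
U = ½(0.253 H)(1.48 A)² = 0.2771 J.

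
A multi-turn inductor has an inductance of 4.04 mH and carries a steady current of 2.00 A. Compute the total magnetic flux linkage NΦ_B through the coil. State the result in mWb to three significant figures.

NΦ_B ≈ 8.08 mWb

From L = NΦ_B/I, the flux linkage is NΦ_B = LI.
NΦ_B = (4.040×10^-3 H)(2.00 A) = 8.080×10^-3 Wb.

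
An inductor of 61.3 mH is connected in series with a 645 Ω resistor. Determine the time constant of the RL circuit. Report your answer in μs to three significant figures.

τ = L/R = (6.130×10^-2 H)/(645 Ω) = 9.504×10^-5 s.

τ ≈ 95.0 μs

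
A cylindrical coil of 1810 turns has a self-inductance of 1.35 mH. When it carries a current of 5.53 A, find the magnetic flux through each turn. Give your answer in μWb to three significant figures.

Φ_B ≈ 4.12 μWb

From L = NΦ_B/I, the flux per turn is Φ_B = LI/N.
Φ_B = (1.350×10^-3 H)(5.53 A)/1810 = 4.1246×10^-6 Wb.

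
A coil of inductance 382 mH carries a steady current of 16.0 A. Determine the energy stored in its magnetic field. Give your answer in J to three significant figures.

U ≈ 48.9 J

Stored magnetic energy: U = ½LI².
U = ½(0.382 H)(16.0 A)² = 48.9 J.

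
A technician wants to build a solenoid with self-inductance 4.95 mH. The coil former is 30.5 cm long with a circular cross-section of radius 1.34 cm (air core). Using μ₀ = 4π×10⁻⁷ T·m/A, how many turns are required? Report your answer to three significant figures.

N ≈ 1460 turns

A = πr² = π(1.340×10^-2 m)² = 5.641×10^-4 m².
From L = μ₀N²A/ℓ, N = √(Lℓ / (μ₀A)).
N = √[(4.950×10^-3)(0.305) / ((4π×10⁻⁷)×5.641×10^-4)] = √(2.130×10^6) ≈ 1459.4.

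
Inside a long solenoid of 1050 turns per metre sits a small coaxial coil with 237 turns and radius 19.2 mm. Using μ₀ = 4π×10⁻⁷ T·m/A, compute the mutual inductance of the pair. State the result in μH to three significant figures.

The outer solenoid produces a uniform field B₁ = μ₀n₁I₁ across the inner coil,
so the flux linkage is N₂Φ = N₂B₁A₂ = μ₀n₁N₂A₂·I₁, giving M = μ₀n₁N₂A₂.
A₂ = πr² = π(1.920×10^-2 m)² = 1.158×10^-3 m².
M = (4π×10⁻⁷)(1050)(237)(1.158×10^-3) = 3.622×10^-4 H.

M ≈ 362 μH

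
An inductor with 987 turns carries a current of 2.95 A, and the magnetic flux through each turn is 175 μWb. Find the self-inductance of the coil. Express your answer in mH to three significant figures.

Self-inductance is defined by L = NΦ_B/I (flux linkage over current).
L = (987)(1.750×10^-4 Wb)/(2.95 A) = 5.855×10^-2 H.

L ≈ 58.6 mH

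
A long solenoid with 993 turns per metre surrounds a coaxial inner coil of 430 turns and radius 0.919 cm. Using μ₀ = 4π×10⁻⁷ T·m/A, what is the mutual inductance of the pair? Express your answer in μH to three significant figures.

M ≈ 142 μH

The outer solenoid produces a uniform field B₁ = μ₀n₁I₁ across the inner coil,
so the flux linkage is N₂Φ = N₂B₁A₂ = μ₀n₁N₂A₂·I₁, giving M = μ₀n₁N₂A₂.
A₂ = πr² = π(9.190×10^-3 m)² = 2.653×10^-4 m².
M = (4π×10⁻⁷)(993)(430)(2.653×10^-4) = 1.424×10^-4 H.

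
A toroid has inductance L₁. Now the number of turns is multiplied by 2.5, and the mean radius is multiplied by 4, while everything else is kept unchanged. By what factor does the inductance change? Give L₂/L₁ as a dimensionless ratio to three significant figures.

For a toroid, L ∝ μᵣN²A/R.
L₂/L₁ = (2.5)^2 × (4)^-1 = 1.56.

L₂/L₁ = 1.56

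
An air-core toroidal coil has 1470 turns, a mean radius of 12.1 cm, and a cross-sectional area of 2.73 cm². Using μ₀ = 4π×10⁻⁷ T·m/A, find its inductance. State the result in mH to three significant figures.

For a thin toroid, L = μ₀N²A/(2πR).
L = (4π×10⁻⁷)(1470)²(2.730×10^-4) / (2π×0.121 m) = 9.751×10^-4 H.

L ≈ 0.975 mH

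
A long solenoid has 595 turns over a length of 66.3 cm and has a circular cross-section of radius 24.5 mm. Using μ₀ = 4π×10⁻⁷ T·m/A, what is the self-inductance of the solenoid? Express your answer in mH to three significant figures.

A = πr² = π(2.450×10^-2 m)² = 1.886×10^-3 m².
For a long solenoid, L = μ₀N²A/ℓ.
L = (4π×10⁻⁷)(595)²(1.886×10^-3)/(0.663 m) = 1.265×10^-3 H.

L ≈ 1.27 mH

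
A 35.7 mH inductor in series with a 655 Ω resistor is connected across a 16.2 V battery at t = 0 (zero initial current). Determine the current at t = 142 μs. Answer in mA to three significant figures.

I ≈ 22.9 mA

τ = L/R = 3.570×10^-2/655 = 5.450×10^-5 s; final current I_∞ = ε/R = 16.2/655 = 2.473×10^-2 A.
I(t) = I_∞(1 − e^(−t/τ)) with t/τ = 2.605.
I = (2.473×10^-2)(1 − e^(−2.605)) = 2.291×10^-2 A.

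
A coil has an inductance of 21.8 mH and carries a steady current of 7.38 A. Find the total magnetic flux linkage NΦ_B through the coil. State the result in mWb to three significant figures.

NΦ_B ≈ 161 mWb

From L = NΦ_B/I, the flux linkage is NΦ_B = LI.
NΦ_B = (2.180×10^-2 H)(7.38 A) = 0.1609 Wb.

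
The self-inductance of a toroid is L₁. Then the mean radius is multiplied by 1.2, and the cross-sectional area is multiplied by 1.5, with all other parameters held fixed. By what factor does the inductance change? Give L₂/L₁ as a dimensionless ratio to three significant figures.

L₂/L₁ = 1.25

For a toroid, L ∝ μᵣN²A/R.
L₂/L₁ = (1.2)^-1 × (1.5) = 1.25.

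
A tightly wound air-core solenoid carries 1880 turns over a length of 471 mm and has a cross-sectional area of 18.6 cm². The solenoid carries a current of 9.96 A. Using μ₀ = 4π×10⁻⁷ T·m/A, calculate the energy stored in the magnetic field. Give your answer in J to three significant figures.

A = 18.6 cm² = 1.860×10^-3 m².
L = μ₀N²A/ℓ = (4π×10⁻⁷)(1880)²(1.860×10^-3)/(0.471) = 1.754×10^-2 H.
U = ½LI² = ½(1.754×10^-2)(9.96)² = 0.87 J.

U ≈ 0.870 J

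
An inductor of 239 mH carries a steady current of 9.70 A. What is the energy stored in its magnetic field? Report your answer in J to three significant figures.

U ≈ 11.2 J

Stored magnetic energy: U = ½LI².
U = ½(0.239 H)(9.70 A)² = 11.24 J.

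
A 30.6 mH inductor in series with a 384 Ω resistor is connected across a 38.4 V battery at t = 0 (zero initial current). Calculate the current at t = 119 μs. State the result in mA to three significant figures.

τ = L/R = 3.060×10^-2/384 = 7.969×10^-5 s; final current I_∞ = ε/R = 38.4/384 = 0.1 A.
I(t) = I_∞(1 − e^(−t/τ)) with t/τ = 1.493.
I = (0.1)(1 − e^(−1.493)) = 7.754×10^-2 A.

I ≈ 77.5 mA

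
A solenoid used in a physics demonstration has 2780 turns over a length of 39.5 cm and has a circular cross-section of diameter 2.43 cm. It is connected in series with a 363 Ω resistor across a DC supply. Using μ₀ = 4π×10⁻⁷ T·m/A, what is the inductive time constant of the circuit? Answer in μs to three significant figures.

τ ≈ 31.4 μs

A = π(d/2)² = π(1.215×10^-2 m)² = 4.638×10^-4 m².
L = μ₀N²A/ℓ = (4π×10⁻⁷)(2780)²(4.638×10^-4)/(0.395) = 1.140×10^-2 H.
τ = L/R = (1.140×10^-2)/(363) = 3.141×10^-5 s.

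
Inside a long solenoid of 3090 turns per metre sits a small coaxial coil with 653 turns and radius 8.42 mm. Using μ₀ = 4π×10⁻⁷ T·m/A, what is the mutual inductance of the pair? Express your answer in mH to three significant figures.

The outer solenoid produces a uniform field B₁ = μ₀n₁I₁ across the inner coil,
so the flux linkage is N₂Φ = N₂B₁A₂ = μ₀n₁N₂A₂·I₁, giving M = μ₀n₁N₂A₂.
A₂ = πr² = π(8.420×10^-3 m)² = 2.227×10^-4 m².
M = (4π×10⁻⁷)(3090)(653)(2.227×10^-4) = 5.647×10^-4 H.

M ≈ 0.565 mH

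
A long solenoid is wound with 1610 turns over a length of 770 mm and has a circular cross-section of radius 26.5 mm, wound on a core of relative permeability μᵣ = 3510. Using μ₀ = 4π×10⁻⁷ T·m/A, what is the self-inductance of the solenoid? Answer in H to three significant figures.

L ≈ 32.8 H

A = πr² = π(2.650×10^-2 m)² = 2.206×10^-3 m².
For a long solenoid, L = μ₀μᵣN²A/ℓ.
L = (4π×10⁻⁷)(3510)(1610)²(2.206×10^-3)/(0.77 m) = 32.76 H.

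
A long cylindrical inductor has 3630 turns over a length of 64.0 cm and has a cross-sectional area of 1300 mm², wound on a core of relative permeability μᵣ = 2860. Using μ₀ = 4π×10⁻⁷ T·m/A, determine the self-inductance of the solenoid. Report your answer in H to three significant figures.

L ≈ 96.2 H

A = 1300 mm² = 1.300×10^-3 m².
For a long solenoid, L = μ₀μᵣN²A/ℓ.
L = (4π×10⁻⁷)(2860)(3630)²(1.300×10^-3)/(0.64 m) = 96.2 H.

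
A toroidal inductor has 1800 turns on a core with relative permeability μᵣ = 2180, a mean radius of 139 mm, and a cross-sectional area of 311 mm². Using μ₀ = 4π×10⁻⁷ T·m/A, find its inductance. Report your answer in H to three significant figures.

L ≈ 3.16 H

For a thin toroid, L = μ₀μᵣN²A/(2πR).
L = (4π×10⁻⁷)(2180)(1800)²(3.110×10^-4) / (2π×0.139 m) = 3.161 H.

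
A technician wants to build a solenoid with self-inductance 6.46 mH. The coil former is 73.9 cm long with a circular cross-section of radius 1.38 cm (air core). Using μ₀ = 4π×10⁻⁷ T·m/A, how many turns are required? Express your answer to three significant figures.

A = πr² = π(1.380×10^-2 m)² = 5.983×10^-4 m².
From L = μ₀N²A/ℓ, N = √(Lℓ / (μ₀A)).
N = √[(6.460×10^-3)(0.739) / ((4π×10⁻⁷)×5.983×10^-4)] = √(6.350×10^6) ≈ 2519.9.

N ≈ 2520 turns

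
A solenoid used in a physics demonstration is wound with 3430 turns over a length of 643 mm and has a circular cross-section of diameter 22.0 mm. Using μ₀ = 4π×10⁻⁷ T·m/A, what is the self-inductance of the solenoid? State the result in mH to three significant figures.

A = π(d/2)² = π(1.100×10^-2 m)² = 3.801×10^-4 m².
For a long solenoid, L = μ₀N²A/ℓ.
L = (4π×10⁻⁷)(3430)²(3.801×10^-4)/(0.643 m) = 8.740×10^-3 H.

L ≈ 8.74 mH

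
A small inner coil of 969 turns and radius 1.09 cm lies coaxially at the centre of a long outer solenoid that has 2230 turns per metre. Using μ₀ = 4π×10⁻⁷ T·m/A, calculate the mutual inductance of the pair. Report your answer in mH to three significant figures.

M ≈ 1.01 mH

The outer solenoid produces a uniform field B₁ = μ₀n₁I₁ across the inner coil,
so the flux linkage is N₂Φ = N₂B₁A₂ = μ₀n₁N₂A₂·I₁, giving M = μ₀n₁N₂A₂.
A₂ = πr² = π(1.090×10^-2 m)² = 3.733×10^-4 m².
M = (4π×10⁻⁷)(2230)(969)(3.733×10^-4) = 1.014×10^-3 H.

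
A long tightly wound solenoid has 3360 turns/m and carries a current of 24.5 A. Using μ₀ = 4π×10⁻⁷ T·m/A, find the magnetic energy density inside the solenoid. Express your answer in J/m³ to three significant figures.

u ≈ 4260 J/m³

B = μ₀nI = (4π×10⁻⁷)(3.360×10^3)(24.5) = 0.1034 T.
u = B²/(2μ₀) = (0.1034)²/(2×4π×10⁻⁷) = 4.258×10^3 J/m³.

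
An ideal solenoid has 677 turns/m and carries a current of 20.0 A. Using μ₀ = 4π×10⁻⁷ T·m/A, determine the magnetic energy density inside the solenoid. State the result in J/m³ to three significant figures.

B = μ₀nI = (4π×10⁻⁷)(677)(20.0) = 1.701×10^-2 T.
u = B²/(2μ₀) = (1.701×10^-2)²/(2×4π×10⁻⁷) = 115.2 J/m³.

u ≈ 115 J/m³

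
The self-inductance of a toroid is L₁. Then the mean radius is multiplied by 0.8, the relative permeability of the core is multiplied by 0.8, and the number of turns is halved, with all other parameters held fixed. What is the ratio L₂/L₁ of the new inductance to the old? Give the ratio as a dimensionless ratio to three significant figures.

For a toroid, L ∝ μᵣN²A/R.
L₂/L₁ = (0.8)^-1 × (0.8) × (0.5)^2 = 0.250.

L₂/L₁ = 0.250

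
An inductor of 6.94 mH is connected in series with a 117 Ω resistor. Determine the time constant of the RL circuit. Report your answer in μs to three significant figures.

τ = L/R = (6.940×10^-3 H)/(117 Ω) = 5.932×10^-5 s.

τ ≈ 59.3 μs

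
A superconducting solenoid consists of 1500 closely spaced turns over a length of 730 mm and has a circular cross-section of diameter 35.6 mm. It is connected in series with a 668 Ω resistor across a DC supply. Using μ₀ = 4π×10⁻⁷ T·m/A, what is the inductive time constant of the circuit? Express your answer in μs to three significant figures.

τ ≈ 5.77 μs

A = π(d/2)² = π(1.780×10^-2 m)² = 9.954×10^-4 m².
L = μ₀N²A/ℓ = (4π×10⁻⁷)(1500)²(9.954×10^-4)/(0.73) = 3.855×10^-3 H.
τ = L/R = (3.855×10^-3)/(668) = 5.771×10^-6 s.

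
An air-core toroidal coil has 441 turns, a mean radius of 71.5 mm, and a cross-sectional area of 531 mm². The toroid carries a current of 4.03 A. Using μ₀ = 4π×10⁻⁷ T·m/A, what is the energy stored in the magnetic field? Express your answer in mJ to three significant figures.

U ≈ 2.35 mJ

L = μ₀N²A/(2πR) = (4π×10⁻⁷)(441)²(5.310×10^-4)/(2π×7.150×10^-2) = 2.889×10^-4 H.
U = ½LI² = ½(2.889×10^-4)(4.03)² = 2.346×10^-3 J.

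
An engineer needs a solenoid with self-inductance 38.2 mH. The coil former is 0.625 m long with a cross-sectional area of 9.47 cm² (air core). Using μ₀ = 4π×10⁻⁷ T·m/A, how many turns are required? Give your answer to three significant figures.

A = 9.47 cm² = 9.470×10^-4 m².
From L = μ₀N²A/ℓ, N = √(Lℓ / (μ₀A)).
N = √[(3.820×10^-2)(0.625) / ((4π×10⁻⁷)×9.470×10^-4)] = √(2.006×10^7) ≈ 4479.1.

N ≈ 4480 turns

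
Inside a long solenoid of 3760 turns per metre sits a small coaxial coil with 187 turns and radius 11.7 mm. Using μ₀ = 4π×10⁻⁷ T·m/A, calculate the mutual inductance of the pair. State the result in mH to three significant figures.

M ≈ 0.380 mH

The outer solenoid produces a uniform field B₁ = μ₀n₁I₁ across the inner coil,
so the flux linkage is N₂Φ = N₂B₁A₂ = μ₀n₁N₂A₂·I₁, giving M = μ₀n₁N₂A₂.
A₂ = πr² = π(1.170×10^-2 m)² = 4.301×10^-4 m².
M = (4π×10⁻⁷)(3760)(187)(4.301×10^-4) = 3.800×10^-4 H.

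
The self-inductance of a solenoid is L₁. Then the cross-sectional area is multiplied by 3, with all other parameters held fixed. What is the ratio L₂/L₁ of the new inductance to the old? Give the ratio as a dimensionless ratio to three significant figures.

L₂/L₁ = 3.00

For a solenoid, L ∝ μᵣN²A/ℓ.
L₂/L₁ = (3) = 3.00.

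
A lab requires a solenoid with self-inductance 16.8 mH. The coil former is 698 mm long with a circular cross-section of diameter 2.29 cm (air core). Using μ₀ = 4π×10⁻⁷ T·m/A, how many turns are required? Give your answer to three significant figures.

N ≈ 4760 turns

A = π(d/2)² = π(1.145×10^-2 m)² = 4.119×10^-4 m².
From L = μ₀N²A/ℓ, N = √(Lℓ / (μ₀A)).
N = √[(1.680×10^-2)(0.698) / ((4π×10⁻⁷)×4.119×10^-4)] = √(2.266×10^7) ≈ 4759.9.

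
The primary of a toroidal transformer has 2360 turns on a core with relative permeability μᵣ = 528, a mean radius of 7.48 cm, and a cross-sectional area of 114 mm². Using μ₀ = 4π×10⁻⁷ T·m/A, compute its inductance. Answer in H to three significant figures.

L ≈ 0.896 H

For a thin toroid, L = μ₀μᵣN²A/(2πR).
L = (4π×10⁻⁷)(528)(2360)²(1.140×10^-4) / (2π×7.480×10^-2 m) = 0.8964 H.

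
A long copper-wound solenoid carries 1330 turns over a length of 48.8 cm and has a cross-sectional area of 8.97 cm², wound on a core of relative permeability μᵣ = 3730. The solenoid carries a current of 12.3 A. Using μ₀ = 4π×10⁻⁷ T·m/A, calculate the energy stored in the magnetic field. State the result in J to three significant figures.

U ≈ 1150 J

A = 8.97 cm² = 8.970×10^-4 m².
L = μ₀μᵣN²A/ℓ = (4π×10⁻⁷)(3730)(1330)²(8.970×10^-4)/(0.488) = 15.24 H.
U = ½LI² = ½(15.24)(12.3)² = 1.153×10^3 J.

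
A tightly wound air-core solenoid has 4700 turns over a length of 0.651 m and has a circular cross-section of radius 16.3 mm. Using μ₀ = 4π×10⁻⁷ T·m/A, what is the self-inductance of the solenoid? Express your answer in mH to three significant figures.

L ≈ 35.6 mH

A = πr² = π(1.630×10^-2 m)² = 8.347×10^-4 m².
For a long solenoid, L = μ₀N²A/ℓ.
L = (4π×10⁻⁷)(4700)²(8.347×10^-4)/(0.651 m) = 3.559×10^-2 H.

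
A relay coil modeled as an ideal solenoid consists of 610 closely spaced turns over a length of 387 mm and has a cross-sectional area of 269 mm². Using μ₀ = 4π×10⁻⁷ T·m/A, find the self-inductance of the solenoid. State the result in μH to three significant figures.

A = 269 mm² = 2.690×10^-4 m².
For a long solenoid, L = μ₀N²A/ℓ.
L = (4π×10⁻⁷)(610)²(2.690×10^-4)/(0.387 m) = 3.250×10^-4 H.

L ≈ 325 μH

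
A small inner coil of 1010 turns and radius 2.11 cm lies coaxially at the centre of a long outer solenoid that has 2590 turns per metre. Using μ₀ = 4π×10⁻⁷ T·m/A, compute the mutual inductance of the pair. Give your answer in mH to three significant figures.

The outer solenoid produces a uniform field B₁ = μ₀n₁I₁ across the inner coil,
so the flux linkage is N₂Φ = N₂B₁A₂ = μ₀n₁N₂A₂·I₁, giving M = μ₀n₁N₂A₂.
A₂ = πr² = π(2.110×10^-2 m)² = 1.399×10^-3 m².
M = (4π×10⁻⁷)(2590)(1010)(1.399×10^-3) = 4.598×10^-3 H.

M ≈ 4.60 mH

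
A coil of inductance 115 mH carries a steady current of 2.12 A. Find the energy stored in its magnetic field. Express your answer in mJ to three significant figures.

Stored magnetic energy: U = ½LI².
U = ½(0.115 H)(2.12 A)² = 0.2584 J.

U ≈ 258 mJ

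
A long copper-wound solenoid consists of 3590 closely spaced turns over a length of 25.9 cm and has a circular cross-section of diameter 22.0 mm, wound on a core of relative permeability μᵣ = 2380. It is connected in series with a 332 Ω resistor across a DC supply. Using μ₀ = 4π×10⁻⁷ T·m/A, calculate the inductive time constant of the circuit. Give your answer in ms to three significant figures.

A = π(d/2)² = π(1.100×10^-2 m)² = 3.801×10^-4 m².
L = μ₀μᵣN²A/ℓ = (4π×10⁻⁷)(2380)(3590)²(3.801×10^-4)/(0.259) = 56.57 H.
τ = L/R = (56.57)/(332) = 0.1704 s.

τ ≈ 170 ms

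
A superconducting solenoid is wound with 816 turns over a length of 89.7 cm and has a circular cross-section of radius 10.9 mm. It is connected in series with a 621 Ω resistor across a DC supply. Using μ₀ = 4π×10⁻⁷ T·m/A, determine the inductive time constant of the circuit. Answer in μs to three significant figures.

A = πr² = π(1.090×10^-2 m)² = 3.733×10^-4 m².
L = μ₀N²A/ℓ = (4π×10⁻⁷)(816)²(3.733×10^-4)/(0.897) = 3.482×10^-4 H.
τ = L/R = (3.482×10^-4)/(621) = 5.607×10^-7 s.

τ ≈ 0.561 μs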